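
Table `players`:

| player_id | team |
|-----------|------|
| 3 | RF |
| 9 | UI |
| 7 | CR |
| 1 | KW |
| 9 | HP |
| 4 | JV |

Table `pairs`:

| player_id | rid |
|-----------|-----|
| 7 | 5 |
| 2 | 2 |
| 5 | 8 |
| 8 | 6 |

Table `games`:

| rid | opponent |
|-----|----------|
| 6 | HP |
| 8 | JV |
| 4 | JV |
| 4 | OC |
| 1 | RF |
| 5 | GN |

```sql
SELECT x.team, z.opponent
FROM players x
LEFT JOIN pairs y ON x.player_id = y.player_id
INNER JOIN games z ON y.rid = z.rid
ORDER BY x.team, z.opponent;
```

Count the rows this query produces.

Evaluate left to right. First `players x LEFT JOIN pairs y` on player_id: 6 row(s).
Then INNER JOIN `games z` on rid: keep only rows whose y.rid appears in z.
Result: 1 row(s).

1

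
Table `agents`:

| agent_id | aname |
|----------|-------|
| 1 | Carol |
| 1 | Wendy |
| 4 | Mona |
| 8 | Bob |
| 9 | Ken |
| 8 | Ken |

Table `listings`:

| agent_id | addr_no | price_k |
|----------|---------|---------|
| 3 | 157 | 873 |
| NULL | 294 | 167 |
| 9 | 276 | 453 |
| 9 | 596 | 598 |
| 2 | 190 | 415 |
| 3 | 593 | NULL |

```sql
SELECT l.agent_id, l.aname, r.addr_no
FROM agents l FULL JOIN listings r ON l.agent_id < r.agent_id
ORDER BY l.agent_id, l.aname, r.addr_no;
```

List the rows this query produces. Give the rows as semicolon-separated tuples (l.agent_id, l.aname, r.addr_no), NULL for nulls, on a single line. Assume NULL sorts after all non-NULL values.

(1, Carol, 157); (1, Carol, 190); (1, Carol, 276); (1, Carol, 593); (1, Carol, 596); (1, Wendy, 157); (1, Wendy, 190); (1, Wendy, 276); (1, Wendy, 593); (1, Wendy, 596); (4, Mona, 276); (4, Mona, 596); (8, Bob, 276); (8, Bob, 596); (8, Ken, 276); (8, Ken, 596); (9, Ken, NULL); (NULL, NULL, 294)

FULL OUTER JOIN keeps every row from both sides; unmatched rows get NULL for the other side's columns.
Matching on l.agent_id < r.agent_id. A NULL in a compared column never satisfies the condition.
- l[0] agent_id=1 → 5 match(es) in r → 5 row(s).
- l[1] agent_id=1 → 5 match(es) in r → 5 row(s).
- l[2] agent_id=4 → 2 match(es) in r → 2 row(s).
- l[3] agent_id=8 → 2 match(es) in r → 2 row(s).
- l[4] agent_id=9 → no match; kept with NULLs on the r side.
- l[5] agent_id=8 → 2 match(es) in r → 2 row(s).
- 1 row(s) from r found no l partner → padded with NULL.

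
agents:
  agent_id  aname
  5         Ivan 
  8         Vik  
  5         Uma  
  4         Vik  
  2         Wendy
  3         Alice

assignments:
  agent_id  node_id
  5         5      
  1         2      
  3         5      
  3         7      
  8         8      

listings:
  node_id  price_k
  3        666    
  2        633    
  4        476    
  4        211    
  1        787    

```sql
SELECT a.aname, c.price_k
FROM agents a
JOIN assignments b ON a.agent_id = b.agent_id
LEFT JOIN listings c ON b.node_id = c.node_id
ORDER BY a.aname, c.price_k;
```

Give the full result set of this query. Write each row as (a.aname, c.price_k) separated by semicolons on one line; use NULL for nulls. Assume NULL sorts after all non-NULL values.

Step 1 — a INNER JOIN b on agent_id → 5 row(s).
Then LEFT JOIN `listings c` on node_id: each of those 5 rows is kept; rows whose b.node_id has no match in c get NULL for c's columns.

(Alice, NULL); (Alice, NULL); (Ivan, NULL); (Uma, NULL); (Vik, NULL)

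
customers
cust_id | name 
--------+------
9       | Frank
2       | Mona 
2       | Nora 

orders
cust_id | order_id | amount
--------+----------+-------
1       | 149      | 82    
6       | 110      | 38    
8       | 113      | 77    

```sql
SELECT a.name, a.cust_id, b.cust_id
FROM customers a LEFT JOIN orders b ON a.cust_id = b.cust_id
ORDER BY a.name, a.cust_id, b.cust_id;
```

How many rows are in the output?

LEFT JOIN keeps every row from `customers`; unmatched rows get NULL for `orders`'s columns.
Matching on a.cust_id = b.cust_id.
- a (cust_id=9) has no partner → padded with NULL.
- a (cust_id=2) has no partner → padded with NULL.
- a (cust_id=2) has no partner → padded with NULL.
Total: 0 matched + 3 padded = 3 rows.

3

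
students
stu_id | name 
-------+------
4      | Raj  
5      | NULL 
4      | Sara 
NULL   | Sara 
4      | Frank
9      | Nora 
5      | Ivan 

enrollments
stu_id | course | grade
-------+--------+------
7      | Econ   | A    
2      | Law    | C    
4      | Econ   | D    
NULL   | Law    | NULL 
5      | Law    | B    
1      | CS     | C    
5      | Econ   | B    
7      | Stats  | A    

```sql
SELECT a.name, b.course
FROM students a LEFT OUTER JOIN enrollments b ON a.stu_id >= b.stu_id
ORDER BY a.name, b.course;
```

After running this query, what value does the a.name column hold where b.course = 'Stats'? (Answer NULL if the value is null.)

Nora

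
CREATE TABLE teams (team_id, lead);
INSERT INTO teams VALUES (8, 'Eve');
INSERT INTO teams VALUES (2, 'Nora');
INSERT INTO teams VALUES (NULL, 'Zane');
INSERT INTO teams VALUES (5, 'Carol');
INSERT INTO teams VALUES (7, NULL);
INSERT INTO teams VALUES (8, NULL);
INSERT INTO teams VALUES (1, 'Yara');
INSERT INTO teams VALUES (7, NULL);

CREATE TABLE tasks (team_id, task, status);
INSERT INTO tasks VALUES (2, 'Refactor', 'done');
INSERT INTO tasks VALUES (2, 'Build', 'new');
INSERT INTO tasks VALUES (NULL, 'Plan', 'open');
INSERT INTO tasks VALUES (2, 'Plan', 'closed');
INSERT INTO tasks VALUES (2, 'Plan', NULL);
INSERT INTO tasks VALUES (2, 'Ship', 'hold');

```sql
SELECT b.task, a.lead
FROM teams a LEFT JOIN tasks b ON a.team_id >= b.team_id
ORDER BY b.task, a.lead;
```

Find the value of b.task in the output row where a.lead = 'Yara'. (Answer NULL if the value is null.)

LEFT JOIN keeps every row from `teams`; unmatched rows get NULL for `tasks`'s columns.
Matching on a.team_id >= b.team_id. A NULL in a compared column never satisfies the condition.
- a[0] team_id=8 → 5 match(es) in b → 5 row(s).
- a[1] team_id=2 → 5 match(es) in b → 5 row(s).
- a[2] team_id=NULL → no match; kept with NULLs on the b side.
- a[3] team_id=5 → 5 match(es) in b → 5 row(s).
- a[4] team_id=7 → 5 match(es) in b → 5 row(s).
- a[5] team_id=8 → 5 match(es) in b → 5 row(s).
- a[6] team_id=1 → no match; kept with NULLs on the b side.
- a[7] team_id=7 → 5 match(es) in b → 5 row(s).

NULL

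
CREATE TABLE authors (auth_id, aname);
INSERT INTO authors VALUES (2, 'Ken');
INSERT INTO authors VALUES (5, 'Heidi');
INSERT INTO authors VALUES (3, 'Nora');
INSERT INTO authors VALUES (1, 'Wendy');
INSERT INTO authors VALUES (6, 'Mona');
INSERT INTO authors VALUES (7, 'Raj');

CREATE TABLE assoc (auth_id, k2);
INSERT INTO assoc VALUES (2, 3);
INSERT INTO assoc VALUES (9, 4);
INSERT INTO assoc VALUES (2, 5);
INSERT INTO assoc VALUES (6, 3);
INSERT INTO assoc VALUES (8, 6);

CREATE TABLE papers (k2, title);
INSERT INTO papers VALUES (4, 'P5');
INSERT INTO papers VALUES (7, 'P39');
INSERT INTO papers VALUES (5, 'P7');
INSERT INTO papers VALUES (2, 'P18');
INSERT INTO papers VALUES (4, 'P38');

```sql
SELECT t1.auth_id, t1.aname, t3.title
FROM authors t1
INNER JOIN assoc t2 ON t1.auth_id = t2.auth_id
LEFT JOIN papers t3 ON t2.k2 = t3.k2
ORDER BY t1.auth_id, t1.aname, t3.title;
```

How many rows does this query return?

3

Evaluate left to right. First `authors t1 INNER JOIN assoc t2` on auth_id: 3 row(s).
Then LEFT JOIN `papers t3` on k2: each of those 3 rows is kept; rows whose t2.k2 has no match in t3 get NULL for t3's columns.
Result: 3 row(s).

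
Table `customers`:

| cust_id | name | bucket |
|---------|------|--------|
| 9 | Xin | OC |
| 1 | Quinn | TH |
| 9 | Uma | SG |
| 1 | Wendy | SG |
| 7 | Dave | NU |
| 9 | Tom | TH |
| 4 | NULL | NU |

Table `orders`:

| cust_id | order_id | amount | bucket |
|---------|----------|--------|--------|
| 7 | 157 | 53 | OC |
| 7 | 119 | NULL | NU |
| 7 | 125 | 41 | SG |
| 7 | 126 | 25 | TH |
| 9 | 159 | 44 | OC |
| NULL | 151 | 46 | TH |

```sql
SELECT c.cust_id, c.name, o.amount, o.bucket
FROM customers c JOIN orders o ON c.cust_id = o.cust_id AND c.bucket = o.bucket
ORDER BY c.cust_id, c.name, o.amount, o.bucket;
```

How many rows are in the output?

INNER JOIN keeps only pairs where the ON condition holds.
Matching on c.cust_id = o.cust_id AND c.bucket = o.bucket. A NULL in a compared column never satisfies the condition.
Matched pairs: 2.
Total: 2 rows.

2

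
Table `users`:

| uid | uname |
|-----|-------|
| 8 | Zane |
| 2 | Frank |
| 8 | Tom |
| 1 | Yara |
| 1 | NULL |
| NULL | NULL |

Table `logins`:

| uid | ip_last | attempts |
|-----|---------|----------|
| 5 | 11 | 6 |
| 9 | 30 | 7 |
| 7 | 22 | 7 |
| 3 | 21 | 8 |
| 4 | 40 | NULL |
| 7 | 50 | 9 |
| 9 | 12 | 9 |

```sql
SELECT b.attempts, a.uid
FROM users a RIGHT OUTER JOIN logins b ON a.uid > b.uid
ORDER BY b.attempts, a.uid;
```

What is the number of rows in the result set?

RIGHT JOIN keeps every row from `logins`; unmatched rows get NULL for `users`'s columns.
Matching on a.uid > b.uid. A NULL in a compared column never satisfies the condition.
- a[0] uid=8 → 5 match(es) in b → 5 row(s).
- a[1] uid=2 → no match.
- a[2] uid=8 → 5 match(es) in b → 5 row(s).
- a[3] uid=1 → no match.
- a[4] uid=1 → no match.
- a[5] uid=NULL → no match.
- 2 row(s) from b found no a partner → padded with NULL.
Total: 10 matched + 2 padded = 12 rows.

12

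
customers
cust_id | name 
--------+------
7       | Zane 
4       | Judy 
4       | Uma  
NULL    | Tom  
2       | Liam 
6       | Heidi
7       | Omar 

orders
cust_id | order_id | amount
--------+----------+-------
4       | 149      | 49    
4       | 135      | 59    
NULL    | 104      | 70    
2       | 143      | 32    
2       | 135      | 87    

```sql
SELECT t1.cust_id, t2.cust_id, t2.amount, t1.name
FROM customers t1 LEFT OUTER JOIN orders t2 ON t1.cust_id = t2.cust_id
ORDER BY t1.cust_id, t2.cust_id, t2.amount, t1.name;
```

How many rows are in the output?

LEFT JOIN keeps every row from `customers`; unmatched rows get NULL for `orders`'s columns.
Matching on t1.cust_id = t2.cust_id. A NULL in a compared column never satisfies the condition.
Matched pairs: 6; unmatched t1 rows kept: 4.
Total: 6 matched + 4 padded = 10 rows.

10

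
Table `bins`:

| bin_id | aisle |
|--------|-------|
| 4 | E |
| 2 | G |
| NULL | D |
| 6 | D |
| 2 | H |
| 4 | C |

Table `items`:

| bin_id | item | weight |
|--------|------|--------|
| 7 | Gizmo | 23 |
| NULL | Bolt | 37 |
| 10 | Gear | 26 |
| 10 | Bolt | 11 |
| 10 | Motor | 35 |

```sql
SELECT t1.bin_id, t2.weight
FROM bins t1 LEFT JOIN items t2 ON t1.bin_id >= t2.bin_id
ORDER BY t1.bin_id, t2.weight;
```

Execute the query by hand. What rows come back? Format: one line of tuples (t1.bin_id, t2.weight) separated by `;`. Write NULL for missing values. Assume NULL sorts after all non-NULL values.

(2, NULL); (2, NULL); (4, NULL); (4, NULL); (6, NULL); (NULL, NULL)

LEFT JOIN keeps every row from `bins`; unmatched rows get NULL for `items`'s columns.
Matching on t1.bin_id >= t2.bin_id. A NULL in a compared column never satisfies the condition.
Matched pairs: 0; unmatched t1 rows kept: 6.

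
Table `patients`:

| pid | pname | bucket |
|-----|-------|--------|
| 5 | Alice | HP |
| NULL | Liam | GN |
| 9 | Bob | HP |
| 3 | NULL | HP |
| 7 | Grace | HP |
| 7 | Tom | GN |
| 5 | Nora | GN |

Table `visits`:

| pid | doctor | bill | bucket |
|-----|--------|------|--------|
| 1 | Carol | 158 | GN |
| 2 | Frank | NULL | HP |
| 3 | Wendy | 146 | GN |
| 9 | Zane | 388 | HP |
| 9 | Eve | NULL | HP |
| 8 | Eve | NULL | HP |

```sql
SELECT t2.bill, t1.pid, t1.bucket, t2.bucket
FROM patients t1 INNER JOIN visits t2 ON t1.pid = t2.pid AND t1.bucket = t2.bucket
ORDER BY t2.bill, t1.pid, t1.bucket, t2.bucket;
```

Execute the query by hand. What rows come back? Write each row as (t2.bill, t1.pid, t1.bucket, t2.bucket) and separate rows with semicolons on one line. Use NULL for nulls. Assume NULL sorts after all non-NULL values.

(388, 9, HP, HP); (NULL, 9, HP, HP)

INNER JOIN keeps only pairs where the ON condition holds.
Matching on t1.pid = t2.pid AND t1.bucket = t2.bucket. A NULL in a compared column never satisfies the condition.
- pid=5, bucket=HP: no matching t2 row, dropped.
- pid=NULL, bucket=GN: no matching t2 row, dropped.
- pid=9, bucket=HP: 2 matching t2 row(s), so 2 row(s) emitted.
- pid=3, bucket=HP: no matching t2 row, dropped.
- pid=7, bucket=HP: no matching t2 row, dropped.
- pid=7, bucket=GN: no matching t2 row, dropped.
- pid=5, bucket=GN: no matching t2 row, dropped.
After projecting and ordering:
t2.bill | t1.pid | t1.bucket | t2.bucket
388 | 9 | HP | HP
NULL | 9 | HP | HP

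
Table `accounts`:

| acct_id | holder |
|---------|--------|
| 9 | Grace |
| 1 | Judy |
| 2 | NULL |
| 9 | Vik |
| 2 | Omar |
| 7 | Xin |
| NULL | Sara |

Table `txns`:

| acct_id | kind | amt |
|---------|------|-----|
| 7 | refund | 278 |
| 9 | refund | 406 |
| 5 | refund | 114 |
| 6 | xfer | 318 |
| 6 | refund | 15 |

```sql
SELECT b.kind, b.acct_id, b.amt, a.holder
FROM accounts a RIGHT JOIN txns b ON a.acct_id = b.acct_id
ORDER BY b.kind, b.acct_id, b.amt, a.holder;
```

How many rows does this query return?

6

RIGHT JOIN keeps every row from `txns`; unmatched rows get NULL for `accounts`'s columns.
Matching on a.acct_id = b.acct_id. A NULL in a compared column never satisfies the condition.
- acct_id=9: 1 matching b row(s), so 1 row(s) emitted.
- acct_id=1: no matching b row.
- acct_id=2: no matching b row.
- acct_id=9: 1 matching b row(s), so 1 row(s) emitted.
- acct_id=2: no matching b row.
- acct_id=7: 1 matching b row(s), so 1 row(s) emitted.
- acct_id=NULL: no matching b row.
- 3 b row(s) had no a match → kept, a columns NULL.
Total: 3 matched + 3 padded = 6 rows.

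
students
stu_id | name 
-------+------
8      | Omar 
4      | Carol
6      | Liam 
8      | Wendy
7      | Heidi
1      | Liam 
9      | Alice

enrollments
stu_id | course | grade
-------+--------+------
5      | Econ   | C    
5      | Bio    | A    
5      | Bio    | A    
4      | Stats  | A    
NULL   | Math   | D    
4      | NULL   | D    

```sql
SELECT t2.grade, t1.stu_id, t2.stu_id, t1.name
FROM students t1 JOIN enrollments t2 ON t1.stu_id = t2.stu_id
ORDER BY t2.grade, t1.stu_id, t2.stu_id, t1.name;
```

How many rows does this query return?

INNER JOIN keeps only pairs where the ON condition holds.
Matching on t1.stu_id = t2.stu_id. A NULL in a compared column never satisfies the condition.
Matched pairs: 2.
Total: 2 rows.

2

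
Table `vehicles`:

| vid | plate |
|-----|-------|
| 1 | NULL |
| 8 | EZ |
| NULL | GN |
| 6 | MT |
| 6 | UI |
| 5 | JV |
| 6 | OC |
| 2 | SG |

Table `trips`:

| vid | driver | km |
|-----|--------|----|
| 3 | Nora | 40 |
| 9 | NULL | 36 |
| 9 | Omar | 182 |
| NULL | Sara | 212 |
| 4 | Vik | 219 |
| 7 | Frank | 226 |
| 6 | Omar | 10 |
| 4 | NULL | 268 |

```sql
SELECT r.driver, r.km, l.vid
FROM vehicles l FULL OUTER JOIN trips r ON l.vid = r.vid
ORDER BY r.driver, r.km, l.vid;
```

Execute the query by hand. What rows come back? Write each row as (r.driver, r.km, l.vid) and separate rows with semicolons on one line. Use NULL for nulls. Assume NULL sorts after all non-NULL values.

(Frank, 226, NULL); (Nora, 40, NULL); (Omar, 10, 6); (Omar, 10, 6); (Omar, 10, 6); (Omar, 182, NULL); (Sara, 212, NULL); (Vik, 219, NULL); (NULL, 36, NULL); (NULL, 268, NULL); (NULL, NULL, 1); (NULL, NULL, 2); (NULL, NULL, 5); (NULL, NULL, 8); (NULL, NULL, NULL)

FULL OUTER JOIN keeps every row from both sides; unmatched rows get NULL for the other side's columns.
Matching on l.vid = r.vid. A NULL in a compared column never satisfies the condition.
- vid=1: no r row matches, row kept with r columns NULL.
- vid=8: no r row matches, row kept with r columns NULL.
- vid=NULL: no r row matches, row kept with r columns NULL.
- vid=6: 1 matching r row(s), so 1 row(s) emitted.
- vid=6: 1 matching r row(s), so 1 row(s) emitted.
- vid=5: no r row matches, row kept with r columns NULL.
- vid=6: 1 matching r row(s), so 1 row(s) emitted.
- vid=2: no r row matches, row kept with r columns NULL.
- 7 r row(s) had no l match → kept, l columns NULL.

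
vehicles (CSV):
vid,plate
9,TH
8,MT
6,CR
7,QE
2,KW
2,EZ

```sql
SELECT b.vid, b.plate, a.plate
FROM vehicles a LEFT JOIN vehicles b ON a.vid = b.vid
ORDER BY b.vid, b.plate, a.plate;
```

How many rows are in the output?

LEFT JOIN keeps every row from `vehicles a`; unmatched rows get NULL for `vehicles b`'s columns.
Matching on a.vid = b.vid.
- a[0] vid=9 → 1 match(es) in b → 1 row(s).
- a[1] vid=8 → 1 match(es) in b → 1 row(s).
- a[2] vid=6 → 1 match(es) in b → 1 row(s).
- a[3] vid=7 → 1 match(es) in b → 1 row(s).
- a[4] vid=2 → 2 match(es) in b → 2 row(s).
- a[5] vid=2 → 2 match(es) in b → 2 row(s).
Total: 8 rows.

8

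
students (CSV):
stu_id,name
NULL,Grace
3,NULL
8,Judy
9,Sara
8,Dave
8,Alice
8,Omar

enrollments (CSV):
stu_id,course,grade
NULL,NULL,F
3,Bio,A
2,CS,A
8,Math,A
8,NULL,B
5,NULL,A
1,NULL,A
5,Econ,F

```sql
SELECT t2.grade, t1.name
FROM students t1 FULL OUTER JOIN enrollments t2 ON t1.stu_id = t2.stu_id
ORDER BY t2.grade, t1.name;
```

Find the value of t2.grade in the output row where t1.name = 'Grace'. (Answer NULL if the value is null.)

NULL

FULL OUTER JOIN keeps every row from both sides; unmatched rows get NULL for the other side's columns.
Matching on t1.stu_id = t2.stu_id. A NULL in a compared column never satisfies the condition.
- stu_id=NULL: no t2 row matches, row kept with t2 columns NULL.
- stu_id=3: 1 matching t2 row(s), so 1 row(s) emitted.
- stu_id=8: 2 matching t2 row(s), so 2 row(s) emitted.
- stu_id=9: no t2 row matches, row kept with t2 columns NULL.
- stu_id=8: 2 matching t2 row(s), so 2 row(s) emitted.
- stu_id=8: 2 matching t2 row(s), so 2 row(s) emitted.
- stu_id=8: 2 matching t2 row(s), so 2 row(s) emitted.
- 5 row(s) from t2 found no t1 partner → padded with NULL.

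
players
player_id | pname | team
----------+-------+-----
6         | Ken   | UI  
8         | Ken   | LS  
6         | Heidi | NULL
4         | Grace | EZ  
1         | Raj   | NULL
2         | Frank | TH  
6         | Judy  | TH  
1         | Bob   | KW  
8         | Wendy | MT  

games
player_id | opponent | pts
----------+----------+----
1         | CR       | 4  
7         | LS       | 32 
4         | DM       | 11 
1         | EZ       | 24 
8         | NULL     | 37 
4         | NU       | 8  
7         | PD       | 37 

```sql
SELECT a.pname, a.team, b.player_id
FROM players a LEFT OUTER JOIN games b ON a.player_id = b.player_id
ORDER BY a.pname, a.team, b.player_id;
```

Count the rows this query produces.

12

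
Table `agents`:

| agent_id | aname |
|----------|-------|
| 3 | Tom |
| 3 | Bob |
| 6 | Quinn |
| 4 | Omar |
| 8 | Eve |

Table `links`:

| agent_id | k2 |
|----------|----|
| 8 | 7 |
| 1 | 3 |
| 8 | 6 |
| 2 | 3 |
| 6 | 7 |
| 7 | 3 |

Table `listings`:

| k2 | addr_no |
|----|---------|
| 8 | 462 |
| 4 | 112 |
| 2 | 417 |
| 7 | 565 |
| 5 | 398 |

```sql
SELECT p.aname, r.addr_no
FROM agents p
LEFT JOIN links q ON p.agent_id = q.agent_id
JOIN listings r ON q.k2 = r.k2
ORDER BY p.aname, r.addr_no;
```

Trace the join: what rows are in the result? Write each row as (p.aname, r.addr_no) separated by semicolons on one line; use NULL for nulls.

(Eve, 565); (Quinn, 565)

Step 1 — p LEFT JOIN q on agent_id → 6 row(s).
Then INNER JOIN `listings r` on k2: keep only rows whose q.k2 appears in r.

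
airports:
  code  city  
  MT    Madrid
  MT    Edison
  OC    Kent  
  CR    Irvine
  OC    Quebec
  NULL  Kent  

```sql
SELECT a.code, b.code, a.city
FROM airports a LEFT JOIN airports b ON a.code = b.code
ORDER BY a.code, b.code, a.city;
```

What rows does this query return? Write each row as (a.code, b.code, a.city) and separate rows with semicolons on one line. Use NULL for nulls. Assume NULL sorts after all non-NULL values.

(CR, CR, Irvine); (MT, MT, Edison); (MT, MT, Edison); (MT, MT, Madrid); (MT, MT, Madrid); (OC, OC, Kent); (OC, OC, Kent); (OC, OC, Quebec); (OC, OC, Quebec); (NULL, NULL, Kent)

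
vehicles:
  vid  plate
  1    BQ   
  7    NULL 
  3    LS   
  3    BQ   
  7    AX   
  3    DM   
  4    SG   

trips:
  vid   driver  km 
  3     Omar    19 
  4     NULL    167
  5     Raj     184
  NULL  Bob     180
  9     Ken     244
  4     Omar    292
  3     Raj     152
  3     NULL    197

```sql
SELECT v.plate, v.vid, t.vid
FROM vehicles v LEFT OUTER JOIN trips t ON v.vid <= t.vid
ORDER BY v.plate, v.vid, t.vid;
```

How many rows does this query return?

34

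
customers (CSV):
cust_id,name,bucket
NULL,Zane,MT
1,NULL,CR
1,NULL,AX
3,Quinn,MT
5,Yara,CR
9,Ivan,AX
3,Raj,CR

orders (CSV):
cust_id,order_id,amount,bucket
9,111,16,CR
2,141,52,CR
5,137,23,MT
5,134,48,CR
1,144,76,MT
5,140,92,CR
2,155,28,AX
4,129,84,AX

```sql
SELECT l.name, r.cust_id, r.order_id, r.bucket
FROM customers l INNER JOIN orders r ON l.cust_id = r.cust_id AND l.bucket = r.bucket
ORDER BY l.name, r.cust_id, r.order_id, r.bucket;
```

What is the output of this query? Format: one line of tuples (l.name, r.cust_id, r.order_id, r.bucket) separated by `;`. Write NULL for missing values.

INNER JOIN keeps only pairs where the ON condition holds.
Matching on l.cust_id = r.cust_id AND l.bucket = r.bucket. A NULL in a compared column never satisfies the condition.
- cust_id=NULL, bucket=MT: no matching r row, dropped.
- cust_id=1, bucket=CR: no matching r row, dropped.
- cust_id=1, bucket=AX: no matching r row, dropped.
- cust_id=3, bucket=MT: no matching r row, dropped.
- cust_id=5, bucket=CR: 2 matching r row(s), so 2 row(s) emitted.
- cust_id=9, bucket=AX: no matching r row, dropped.
- cust_id=3, bucket=CR: no matching r row, dropped.
After projecting and ordering:
l.name | r.cust_id | r.order_id | r.bucket
Yara | 5 | 134 | CR
Yara | 5 | 140 | CR

(Yara, 5, 134, CR); (Yara, 5, 140, CR)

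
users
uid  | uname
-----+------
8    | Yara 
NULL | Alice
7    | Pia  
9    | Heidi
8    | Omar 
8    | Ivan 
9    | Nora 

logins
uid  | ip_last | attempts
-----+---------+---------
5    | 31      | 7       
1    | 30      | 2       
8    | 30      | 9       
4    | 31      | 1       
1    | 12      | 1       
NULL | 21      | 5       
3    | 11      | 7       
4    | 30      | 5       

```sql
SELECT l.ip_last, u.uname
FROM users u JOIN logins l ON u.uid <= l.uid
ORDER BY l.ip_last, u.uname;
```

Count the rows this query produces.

4

INNER JOIN keeps only pairs where the ON condition holds.
Matching on u.uid <= l.uid. A NULL in a compared column never satisfies the condition.
Matched pairs: 4.
Total: 4 rows.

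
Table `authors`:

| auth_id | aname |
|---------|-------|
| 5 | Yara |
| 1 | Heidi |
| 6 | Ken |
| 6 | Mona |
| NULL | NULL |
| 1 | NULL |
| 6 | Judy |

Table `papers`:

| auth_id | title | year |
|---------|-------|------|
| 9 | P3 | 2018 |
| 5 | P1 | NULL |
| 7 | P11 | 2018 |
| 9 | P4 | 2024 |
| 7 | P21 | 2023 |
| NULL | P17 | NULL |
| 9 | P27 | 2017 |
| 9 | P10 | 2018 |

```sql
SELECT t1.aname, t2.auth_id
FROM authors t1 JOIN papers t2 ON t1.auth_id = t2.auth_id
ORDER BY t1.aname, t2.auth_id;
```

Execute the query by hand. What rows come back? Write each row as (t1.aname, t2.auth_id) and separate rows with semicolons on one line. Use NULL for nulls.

INNER JOIN keeps only pairs where the ON condition holds.
Matching on t1.auth_id = t2.auth_id. A NULL in a compared column never satisfies the condition.
- t1 (auth_id=5) pairs with 1 row(s) of t2.
- t1 (auth_id=1) has no partner → excluded.
- t1 (auth_id=6) has no partner → excluded.
- t1 (auth_id=6) has no partner → excluded.
- t1 (auth_id=NULL) has no partner → excluded.
- t1 (auth_id=1) has no partner → excluded.
- t1 (auth_id=6) has no partner → excluded.
After projecting and ordering:
t1.aname | t2.auth_id
Yara | 5

(Yara, 5)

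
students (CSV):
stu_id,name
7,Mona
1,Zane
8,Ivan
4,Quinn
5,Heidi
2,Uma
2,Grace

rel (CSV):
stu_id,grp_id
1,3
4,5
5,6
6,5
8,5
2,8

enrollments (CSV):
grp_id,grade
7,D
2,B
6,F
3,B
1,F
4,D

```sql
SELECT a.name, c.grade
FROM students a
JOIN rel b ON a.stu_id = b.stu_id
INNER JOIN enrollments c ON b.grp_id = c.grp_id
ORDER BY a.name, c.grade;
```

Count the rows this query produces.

2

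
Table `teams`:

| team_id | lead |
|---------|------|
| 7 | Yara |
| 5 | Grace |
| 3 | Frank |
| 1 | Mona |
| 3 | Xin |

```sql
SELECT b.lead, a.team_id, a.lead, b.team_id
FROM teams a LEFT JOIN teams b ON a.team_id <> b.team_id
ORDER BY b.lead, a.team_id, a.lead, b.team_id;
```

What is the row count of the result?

LEFT JOIN keeps every row from `teams a`; unmatched rows get NULL for `teams b`'s columns.
Matching on a.team_id <> b.team_id.
- team_id=7: 4 matching b row(s), so 4 row(s) emitted.
- team_id=5: 4 matching b row(s), so 4 row(s) emitted.
- team_id=3: 3 matching b row(s), so 3 row(s) emitted.
- team_id=1: 4 matching b row(s), so 4 row(s) emitted.
- team_id=3: 3 matching b row(s), so 3 row(s) emitted.
Total: 18 rows.

18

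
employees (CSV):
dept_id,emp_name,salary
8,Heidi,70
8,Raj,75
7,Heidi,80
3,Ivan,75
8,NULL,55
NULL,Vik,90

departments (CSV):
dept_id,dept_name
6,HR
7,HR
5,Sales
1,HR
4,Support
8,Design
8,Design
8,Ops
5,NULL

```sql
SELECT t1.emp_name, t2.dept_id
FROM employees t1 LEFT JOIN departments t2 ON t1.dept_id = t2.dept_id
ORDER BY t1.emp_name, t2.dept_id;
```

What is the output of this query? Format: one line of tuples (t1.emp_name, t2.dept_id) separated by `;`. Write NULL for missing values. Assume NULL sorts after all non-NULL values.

(Heidi, 7); (Heidi, 8); (Heidi, 8); (Heidi, 8); (Ivan, NULL); (Raj, 8); (Raj, 8); (Raj, 8); (Vik, NULL); (NULL, 8); (NULL, 8); (NULL, 8)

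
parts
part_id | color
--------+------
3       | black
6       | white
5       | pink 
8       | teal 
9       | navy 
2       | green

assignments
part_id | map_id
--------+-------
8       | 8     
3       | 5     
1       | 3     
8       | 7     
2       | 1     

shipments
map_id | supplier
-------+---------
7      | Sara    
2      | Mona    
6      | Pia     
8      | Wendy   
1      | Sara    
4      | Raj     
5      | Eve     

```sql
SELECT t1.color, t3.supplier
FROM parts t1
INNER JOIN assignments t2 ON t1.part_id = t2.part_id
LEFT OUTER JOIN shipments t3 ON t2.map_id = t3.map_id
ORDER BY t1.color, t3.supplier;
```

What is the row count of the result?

4

Step 1 — t1 INNER JOIN t2 on part_id → 4 row(s).
Then LEFT JOIN `shipments t3` on map_id: each of those 4 rows is kept; rows whose t2.map_id has no match in t3 get NULL for t3's columns.
Result: 4 row(s).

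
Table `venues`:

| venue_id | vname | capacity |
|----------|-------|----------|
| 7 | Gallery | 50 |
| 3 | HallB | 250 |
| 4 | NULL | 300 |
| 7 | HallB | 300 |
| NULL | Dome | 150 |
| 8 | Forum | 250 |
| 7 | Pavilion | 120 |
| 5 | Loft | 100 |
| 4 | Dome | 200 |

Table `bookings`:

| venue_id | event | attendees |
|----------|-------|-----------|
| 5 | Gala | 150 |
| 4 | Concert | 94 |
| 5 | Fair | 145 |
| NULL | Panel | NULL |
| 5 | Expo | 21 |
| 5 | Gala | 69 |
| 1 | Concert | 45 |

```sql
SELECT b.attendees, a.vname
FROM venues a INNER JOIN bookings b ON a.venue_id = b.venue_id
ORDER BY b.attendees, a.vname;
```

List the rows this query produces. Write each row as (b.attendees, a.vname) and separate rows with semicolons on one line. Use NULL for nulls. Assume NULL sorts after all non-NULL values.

INNER JOIN keeps only pairs where the ON condition holds.
Matching on a.venue_id = b.venue_id. A NULL in a compared column never satisfies the condition.
- a (venue_id=7) has no partner → excluded.
- a (venue_id=3) has no partner → excluded.
- a (venue_id=4) pairs with 1 row(s) of b.
- a (venue_id=7) has no partner → excluded.
- a (venue_id=NULL) has no partner → excluded.
- a (venue_id=8) has no partner → excluded.
- a (venue_id=7) has no partner → excluded.
- a (venue_id=5) pairs with 4 row(s) of b.
- a (venue_id=4) pairs with 1 row(s) of b.
After projecting and ordering:
b.attendees | a.vname
21 | Loft
69 | Loft
94 | Dome
94 | NULL
145 | Loft
150 | Loft

(21, Loft); (69, Loft); (94, Dome); (94, NULL); (145, Loft); (150, Loft)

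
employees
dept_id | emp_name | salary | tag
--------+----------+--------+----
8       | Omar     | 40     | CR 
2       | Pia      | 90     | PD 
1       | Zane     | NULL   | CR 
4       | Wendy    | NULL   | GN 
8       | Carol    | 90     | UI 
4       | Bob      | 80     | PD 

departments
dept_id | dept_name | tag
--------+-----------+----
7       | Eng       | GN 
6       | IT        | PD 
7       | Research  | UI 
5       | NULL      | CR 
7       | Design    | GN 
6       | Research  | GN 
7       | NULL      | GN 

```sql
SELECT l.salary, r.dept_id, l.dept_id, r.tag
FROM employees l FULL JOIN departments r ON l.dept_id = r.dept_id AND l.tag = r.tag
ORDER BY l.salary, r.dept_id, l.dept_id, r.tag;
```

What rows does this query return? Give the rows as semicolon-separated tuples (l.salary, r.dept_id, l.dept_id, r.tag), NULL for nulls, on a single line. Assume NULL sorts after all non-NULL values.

FULL OUTER JOIN keeps every row from both sides; unmatched rows get NULL for the other side's columns.
Matching on l.dept_id = r.dept_id AND l.tag = r.tag.
- l row (dept_id=8, tag=CR): no match → kept, r columns NULL.
- l row (dept_id=2, tag=PD): no match → kept, r columns NULL.
- l row (dept_id=1, tag=CR): no match → kept, r columns NULL.
- l row (dept_id=4, tag=GN): no match → kept, r columns NULL.
- l row (dept_id=8, tag=UI): no match → kept, r columns NULL.
- l row (dept_id=4, tag=PD): no match → kept, r columns NULL.
- 7 r row(s) had no l match → kept, l columns NULL.

(40, NULL, 8, NULL); (80, NULL, 4, NULL); (90, NULL, 2, NULL); (90, NULL, 8, NULL); (NULL, 5, NULL, CR); (NULL, 6, NULL, GN); (NULL, 6, NULL, PD); (NULL, 7, NULL, GN); (NULL, 7, NULL, GN); (NULL, 7, NULL, GN); (NULL, 7, NULL, UI); (NULL, NULL, 1, NULL); (NULL, NULL, 4, NULL)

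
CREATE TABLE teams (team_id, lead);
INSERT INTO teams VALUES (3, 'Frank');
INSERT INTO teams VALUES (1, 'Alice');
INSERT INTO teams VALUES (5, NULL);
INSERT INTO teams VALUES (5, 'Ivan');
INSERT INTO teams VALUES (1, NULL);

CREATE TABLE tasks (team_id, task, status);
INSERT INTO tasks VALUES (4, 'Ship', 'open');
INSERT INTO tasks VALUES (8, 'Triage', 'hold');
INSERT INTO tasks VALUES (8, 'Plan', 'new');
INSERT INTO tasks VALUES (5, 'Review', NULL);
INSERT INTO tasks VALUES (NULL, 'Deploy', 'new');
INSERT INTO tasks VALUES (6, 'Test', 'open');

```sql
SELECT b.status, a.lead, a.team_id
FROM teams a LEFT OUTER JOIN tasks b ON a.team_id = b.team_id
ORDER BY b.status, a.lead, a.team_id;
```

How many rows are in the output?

LEFT JOIN keeps every row from `teams`; unmatched rows get NULL for `tasks`'s columns.
Matching on a.team_id = b.team_id. A NULL in a compared column never satisfies the condition.
Matched pairs: 2; unmatched a rows kept: 3.
Total: 2 matched + 3 padded = 5 rows.

5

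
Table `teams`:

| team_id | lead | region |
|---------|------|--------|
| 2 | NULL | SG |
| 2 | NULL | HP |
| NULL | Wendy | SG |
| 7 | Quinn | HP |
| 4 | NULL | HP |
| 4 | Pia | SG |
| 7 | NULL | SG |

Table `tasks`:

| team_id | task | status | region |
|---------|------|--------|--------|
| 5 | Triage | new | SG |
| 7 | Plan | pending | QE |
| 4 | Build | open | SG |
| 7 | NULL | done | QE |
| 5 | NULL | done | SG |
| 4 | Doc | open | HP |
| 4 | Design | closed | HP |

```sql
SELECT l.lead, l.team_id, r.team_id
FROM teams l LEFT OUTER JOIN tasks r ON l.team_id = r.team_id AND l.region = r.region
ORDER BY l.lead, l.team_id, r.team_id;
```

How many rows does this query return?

LEFT JOIN keeps every row from `teams`; unmatched rows get NULL for `tasks`'s columns.
Matching on l.team_id = r.team_id AND l.region = r.region. A NULL in a compared column never satisfies the condition.
- l row (team_id=2, region=SG): no match → kept, r columns NULL.
- l row (team_id=2, region=HP): no match → kept, r columns NULL.
- l row (team_id=NULL, region=SG): no match → kept, r columns NULL.
- l row (team_id=7, region=HP): no match → kept, r columns NULL.
- l row (team_id=4, region=HP): matches 2 r row(s) → 2 output row(s).
- l row (team_id=4, region=SG): matches 1 r row(s) → 1 output row(s).
- l row (team_id=7, region=SG): no match → kept, r columns NULL.
Total: 3 matched + 5 padded = 8 rows.

8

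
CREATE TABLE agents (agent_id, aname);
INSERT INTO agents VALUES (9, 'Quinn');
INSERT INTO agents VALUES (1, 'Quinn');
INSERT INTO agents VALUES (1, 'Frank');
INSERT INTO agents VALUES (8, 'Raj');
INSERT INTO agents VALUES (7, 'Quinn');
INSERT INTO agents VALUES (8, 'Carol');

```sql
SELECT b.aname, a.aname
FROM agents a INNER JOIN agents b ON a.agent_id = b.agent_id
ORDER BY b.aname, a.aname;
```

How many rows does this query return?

10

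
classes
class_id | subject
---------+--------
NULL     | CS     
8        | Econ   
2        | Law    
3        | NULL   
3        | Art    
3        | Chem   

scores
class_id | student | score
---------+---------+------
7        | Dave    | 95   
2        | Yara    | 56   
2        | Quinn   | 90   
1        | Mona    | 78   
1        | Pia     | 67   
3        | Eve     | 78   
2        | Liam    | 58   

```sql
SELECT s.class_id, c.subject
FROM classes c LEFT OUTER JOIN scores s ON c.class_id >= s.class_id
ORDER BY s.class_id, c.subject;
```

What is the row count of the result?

LEFT JOIN keeps every row from `classes`; unmatched rows get NULL for `scores`'s columns.
Matching on c.class_id >= s.class_id. A NULL in a compared column never satisfies the condition.
- c[0] class_id=NULL → no match; kept with NULLs on the s side.
- c[1] class_id=8 → 7 match(es) in s → 7 row(s).
- c[2] class_id=2 → 5 match(es) in s → 5 row(s).
- c[3] class_id=3 → 6 match(es) in s → 6 row(s).
- c[4] class_id=3 → 6 match(es) in s → 6 row(s).
- c[5] class_id=3 → 6 match(es) in s → 6 row(s).
Total: 30 matched + 1 padded = 31 rows.

31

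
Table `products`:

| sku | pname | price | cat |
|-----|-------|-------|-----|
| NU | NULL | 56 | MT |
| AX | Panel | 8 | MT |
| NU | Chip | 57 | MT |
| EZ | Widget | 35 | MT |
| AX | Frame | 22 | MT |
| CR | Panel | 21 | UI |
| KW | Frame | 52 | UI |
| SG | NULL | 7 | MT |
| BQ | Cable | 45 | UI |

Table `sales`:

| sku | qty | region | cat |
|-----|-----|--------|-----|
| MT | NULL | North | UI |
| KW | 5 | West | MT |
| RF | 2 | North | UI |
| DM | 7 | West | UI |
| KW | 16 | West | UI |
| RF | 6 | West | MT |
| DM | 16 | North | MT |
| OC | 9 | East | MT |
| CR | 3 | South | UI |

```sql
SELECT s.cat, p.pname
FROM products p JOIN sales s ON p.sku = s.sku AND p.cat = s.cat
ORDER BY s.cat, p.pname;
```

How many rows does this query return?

INNER JOIN keeps only pairs where the ON condition holds.
Matching on p.sku = s.sku AND p.cat = s.cat.
- p[0] sku=NU, cat=MT → no match; dropped.
- p[1] sku=AX, cat=MT → no match; dropped.
- p[2] sku=NU, cat=MT → no match; dropped.
- p[3] sku=EZ, cat=MT → no match; dropped.
- p[4] sku=AX, cat=MT → no match; dropped.
- p[5] sku=CR, cat=UI → 1 match(es) in s → 1 row(s).
- p[6] sku=KW, cat=UI → 1 match(es) in s → 1 row(s).
- p[7] sku=SG, cat=MT → no match; dropped.
- p[8] sku=BQ, cat=UI → no match; dropped.
Total: 2 rows.

2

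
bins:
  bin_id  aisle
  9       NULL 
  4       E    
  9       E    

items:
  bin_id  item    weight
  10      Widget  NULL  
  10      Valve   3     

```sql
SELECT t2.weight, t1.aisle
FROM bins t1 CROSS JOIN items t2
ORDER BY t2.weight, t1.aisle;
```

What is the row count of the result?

CROSS JOIN pairs every row of `bins` with every row of `items`: 3 × 2 = 6 rows.

6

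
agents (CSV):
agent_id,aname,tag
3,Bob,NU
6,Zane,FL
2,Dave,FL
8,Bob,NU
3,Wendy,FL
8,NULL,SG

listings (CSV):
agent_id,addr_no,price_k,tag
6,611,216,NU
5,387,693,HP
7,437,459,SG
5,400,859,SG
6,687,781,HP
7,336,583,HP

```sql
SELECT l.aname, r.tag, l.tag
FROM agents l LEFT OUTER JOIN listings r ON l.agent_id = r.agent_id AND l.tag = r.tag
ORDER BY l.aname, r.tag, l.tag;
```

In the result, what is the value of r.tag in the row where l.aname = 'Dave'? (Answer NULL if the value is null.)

NULL

LEFT JOIN keeps every row from `agents`; unmatched rows get NULL for `listings`'s columns.
Matching on l.agent_id = r.agent_id AND l.tag = r.tag.
Matched pairs: 0; unmatched l rows kept: 6.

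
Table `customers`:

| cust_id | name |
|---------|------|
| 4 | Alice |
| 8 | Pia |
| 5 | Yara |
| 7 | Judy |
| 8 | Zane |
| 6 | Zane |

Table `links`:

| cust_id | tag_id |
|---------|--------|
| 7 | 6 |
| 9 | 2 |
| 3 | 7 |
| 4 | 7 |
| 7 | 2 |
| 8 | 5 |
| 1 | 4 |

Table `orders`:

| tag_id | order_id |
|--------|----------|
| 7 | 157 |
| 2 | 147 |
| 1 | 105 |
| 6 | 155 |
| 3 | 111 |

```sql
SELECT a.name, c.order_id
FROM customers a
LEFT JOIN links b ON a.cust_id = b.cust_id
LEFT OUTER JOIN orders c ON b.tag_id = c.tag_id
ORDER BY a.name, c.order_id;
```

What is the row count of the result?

Step 1 — a LEFT JOIN b on cust_id → 7 row(s).
Then LEFT JOIN `orders c` on tag_id: each of those 7 rows is kept; rows whose b.tag_id has no match in c get NULL for c's columns.
Result: 7 row(s).

7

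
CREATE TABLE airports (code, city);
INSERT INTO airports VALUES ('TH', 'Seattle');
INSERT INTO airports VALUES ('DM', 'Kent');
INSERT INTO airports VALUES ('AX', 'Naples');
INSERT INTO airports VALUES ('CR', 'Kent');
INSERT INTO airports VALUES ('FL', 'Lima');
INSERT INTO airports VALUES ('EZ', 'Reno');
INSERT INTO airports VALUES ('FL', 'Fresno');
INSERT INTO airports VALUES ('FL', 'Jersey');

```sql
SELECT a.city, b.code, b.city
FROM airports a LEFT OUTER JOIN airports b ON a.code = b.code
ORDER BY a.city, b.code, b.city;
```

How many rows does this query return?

LEFT JOIN keeps every row from `airports a`; unmatched rows get NULL for `airports b`'s columns.
Matching on a.code = b.code.
- a row (code=TH): matches 1 b row(s) → 1 output row(s).
- a row (code=DM): matches 1 b row(s) → 1 output row(s).
- a row (code=AX): matches 1 b row(s) → 1 output row(s).
- a row (code=CR): matches 1 b row(s) → 1 output row(s).
- a row (code=FL): matches 3 b row(s) → 3 output row(s).
- a row (code=EZ): matches 1 b row(s) → 1 output row(s).
- a row (code=FL): matches 3 b row(s) → 3 output row(s).
- a row (code=FL): matches 3 b row(s) → 3 output row(s).
Total: 14 rows.

14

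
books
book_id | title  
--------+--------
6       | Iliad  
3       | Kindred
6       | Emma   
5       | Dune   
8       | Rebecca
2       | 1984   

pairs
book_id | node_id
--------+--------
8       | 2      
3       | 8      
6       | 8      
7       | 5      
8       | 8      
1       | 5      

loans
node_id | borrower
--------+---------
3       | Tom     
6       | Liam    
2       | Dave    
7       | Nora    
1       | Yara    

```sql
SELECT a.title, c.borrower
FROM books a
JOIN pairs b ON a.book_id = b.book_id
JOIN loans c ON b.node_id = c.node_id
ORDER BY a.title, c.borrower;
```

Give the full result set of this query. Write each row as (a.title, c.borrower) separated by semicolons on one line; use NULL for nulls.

(Rebecca, Dave)

Evaluate left to right. First `books a INNER JOIN pairs b` on book_id: 5 row(s).
Then INNER JOIN `loans c` on node_id: keep only rows whose b.node_id appears in c.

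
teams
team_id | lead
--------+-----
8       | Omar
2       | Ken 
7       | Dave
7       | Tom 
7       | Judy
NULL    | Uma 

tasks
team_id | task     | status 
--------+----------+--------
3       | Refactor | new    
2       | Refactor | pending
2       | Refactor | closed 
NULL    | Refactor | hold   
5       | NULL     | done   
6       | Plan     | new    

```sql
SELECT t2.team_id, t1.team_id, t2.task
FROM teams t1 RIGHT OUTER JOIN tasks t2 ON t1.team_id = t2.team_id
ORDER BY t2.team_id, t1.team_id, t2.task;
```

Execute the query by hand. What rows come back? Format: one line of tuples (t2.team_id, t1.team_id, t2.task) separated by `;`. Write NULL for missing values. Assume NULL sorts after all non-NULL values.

(2, 2, Refactor); (2, 2, Refactor); (3, NULL, Refactor); (5, NULL, NULL); (6, NULL, Plan); (NULL, NULL, Refactor)

RIGHT JOIN keeps every row from `tasks`; unmatched rows get NULL for `teams`'s columns.
Matching on t1.team_id = t2.team_id. A NULL in a compared column never satisfies the condition.
Matched pairs: 2; unmatched t2 rows kept: 4.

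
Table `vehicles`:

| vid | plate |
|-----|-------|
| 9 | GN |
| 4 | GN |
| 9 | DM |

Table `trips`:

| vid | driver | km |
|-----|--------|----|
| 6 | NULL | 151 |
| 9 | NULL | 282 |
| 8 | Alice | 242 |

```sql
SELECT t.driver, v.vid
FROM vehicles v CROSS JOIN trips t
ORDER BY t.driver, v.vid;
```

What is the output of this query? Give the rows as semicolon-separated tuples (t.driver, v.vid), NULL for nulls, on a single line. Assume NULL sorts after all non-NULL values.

CROSS JOIN pairs every row of `vehicles` with every row of `trips`: 3 × 3 = 9 rows.
After projecting and ordering:
t.driver | v.vid
Alice | 4
Alice | 9
Alice | 9
NULL | 4
NULL | 4
NULL | 9
NULL | 9
NULL | 9
NULL | 9

(Alice, 4); (Alice, 9); (Alice, 9); (NULL, 4); (NULL, 4); (NULL, 9); (NULL, 9); (NULL, 9); (NULL, 9)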